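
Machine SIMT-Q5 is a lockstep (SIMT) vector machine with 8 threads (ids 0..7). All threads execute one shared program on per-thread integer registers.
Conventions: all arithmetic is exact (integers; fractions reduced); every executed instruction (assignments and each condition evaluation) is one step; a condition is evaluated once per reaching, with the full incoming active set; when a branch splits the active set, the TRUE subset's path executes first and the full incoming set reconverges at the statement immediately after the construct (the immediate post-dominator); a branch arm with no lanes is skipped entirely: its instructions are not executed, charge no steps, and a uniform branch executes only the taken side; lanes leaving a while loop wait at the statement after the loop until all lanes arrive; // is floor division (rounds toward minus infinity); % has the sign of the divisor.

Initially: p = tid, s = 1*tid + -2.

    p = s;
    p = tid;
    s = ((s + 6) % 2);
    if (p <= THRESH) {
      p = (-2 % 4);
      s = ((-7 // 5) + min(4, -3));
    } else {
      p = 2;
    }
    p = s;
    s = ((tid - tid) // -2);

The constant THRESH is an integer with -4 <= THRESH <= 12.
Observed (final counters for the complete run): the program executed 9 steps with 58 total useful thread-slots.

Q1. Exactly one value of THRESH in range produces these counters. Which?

Answer: THRESH = 1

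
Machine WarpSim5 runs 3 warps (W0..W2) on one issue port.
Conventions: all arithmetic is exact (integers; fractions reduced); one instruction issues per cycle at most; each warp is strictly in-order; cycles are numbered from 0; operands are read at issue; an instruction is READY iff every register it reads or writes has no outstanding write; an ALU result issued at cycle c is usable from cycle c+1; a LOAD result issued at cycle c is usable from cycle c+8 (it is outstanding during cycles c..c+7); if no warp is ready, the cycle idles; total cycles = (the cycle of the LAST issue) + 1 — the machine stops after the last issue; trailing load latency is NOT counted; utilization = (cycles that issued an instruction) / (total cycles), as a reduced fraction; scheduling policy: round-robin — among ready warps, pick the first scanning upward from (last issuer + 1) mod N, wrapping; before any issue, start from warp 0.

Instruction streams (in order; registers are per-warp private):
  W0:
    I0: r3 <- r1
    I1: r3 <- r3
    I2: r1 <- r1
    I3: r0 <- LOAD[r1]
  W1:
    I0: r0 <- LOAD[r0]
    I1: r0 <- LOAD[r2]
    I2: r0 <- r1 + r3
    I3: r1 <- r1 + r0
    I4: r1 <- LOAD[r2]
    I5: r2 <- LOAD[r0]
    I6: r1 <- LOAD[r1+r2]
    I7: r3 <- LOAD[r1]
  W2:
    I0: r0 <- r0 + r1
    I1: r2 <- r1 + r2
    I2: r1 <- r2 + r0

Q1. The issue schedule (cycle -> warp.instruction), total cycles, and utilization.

cycle 0: W0.I0
cycle 1: W1.I0
cycle 2: W2.I0
cycle 3: W0.I1
cycle 4: W2.I1
cycle 5: W0.I2
cycle 6: W2.I2
cycle 7: W0.I3
cycle 8: idle
cycle 9: W1.I1
cycle 10: idle
cycle 11: idle
cycle 12: idle
cycle 13: idle
cycle 14: idle
cycle 15: idle
cycle 16: idle
cycle 17: W1.I2
cycle 18: W1.I3
cycle 19: W1.I4
cycle 20: W1.I5
cycle 21: idle
cycle 22: idle
cycle 23: idle
cycle 24: idle
cycle 25: idle
cycle 26: idle
cycle 27: idle
cycle 28: W1.I6
cycle 29: idle
cycle 30: idle
cycle 31: idle
cycle 32: idle
cycle 33: idle
cycle 34: idle
cycle 35: idle
cycle 36: W1.I7

Answer: 37 cycles, utilization 15/37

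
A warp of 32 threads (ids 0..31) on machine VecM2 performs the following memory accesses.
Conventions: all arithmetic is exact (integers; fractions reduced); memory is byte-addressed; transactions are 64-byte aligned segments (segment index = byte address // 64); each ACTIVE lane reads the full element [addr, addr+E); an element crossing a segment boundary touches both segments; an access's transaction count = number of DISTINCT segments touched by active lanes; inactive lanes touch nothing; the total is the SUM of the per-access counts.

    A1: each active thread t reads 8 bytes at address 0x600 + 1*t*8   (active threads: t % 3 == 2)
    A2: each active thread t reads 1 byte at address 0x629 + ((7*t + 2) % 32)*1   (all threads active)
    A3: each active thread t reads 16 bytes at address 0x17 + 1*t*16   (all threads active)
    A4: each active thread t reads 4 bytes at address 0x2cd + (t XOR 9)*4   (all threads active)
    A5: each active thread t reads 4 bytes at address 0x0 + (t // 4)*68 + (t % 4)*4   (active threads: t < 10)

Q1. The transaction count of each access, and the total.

A1: 4 transactions
A2: 2 transactions
A3: 9 transactions
A4: 3 transactions
A5: 3 transactions

Answer: 4,2,9,3,3; total 21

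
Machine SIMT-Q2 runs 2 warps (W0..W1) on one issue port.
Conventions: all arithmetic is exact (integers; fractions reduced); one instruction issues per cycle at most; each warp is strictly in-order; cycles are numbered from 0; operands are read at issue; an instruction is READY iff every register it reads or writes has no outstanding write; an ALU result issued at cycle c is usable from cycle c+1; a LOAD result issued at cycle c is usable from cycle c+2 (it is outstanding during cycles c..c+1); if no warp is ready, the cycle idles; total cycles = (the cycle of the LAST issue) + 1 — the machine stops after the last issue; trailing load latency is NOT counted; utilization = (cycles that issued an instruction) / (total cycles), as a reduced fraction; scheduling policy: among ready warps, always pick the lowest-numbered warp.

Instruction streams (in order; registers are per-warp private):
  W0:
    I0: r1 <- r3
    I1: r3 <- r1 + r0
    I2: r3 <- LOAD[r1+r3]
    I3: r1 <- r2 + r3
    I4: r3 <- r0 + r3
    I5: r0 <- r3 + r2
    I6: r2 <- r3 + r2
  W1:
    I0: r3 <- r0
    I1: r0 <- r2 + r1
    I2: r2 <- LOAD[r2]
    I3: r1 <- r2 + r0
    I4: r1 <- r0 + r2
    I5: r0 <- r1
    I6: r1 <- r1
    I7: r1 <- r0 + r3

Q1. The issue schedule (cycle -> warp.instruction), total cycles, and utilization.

cycle 0: W0.I0
cycle 1: W0.I1
cycle 2: W0.I2
cycle 3: W1.I0
cycle 4: W0.I3
cycle 5: W0.I4
cycle 6: W0.I5
cycle 7: W0.I6
cycle 8: W1.I1
cycle 9: W1.I2
cycle 10: idle
cycle 11: W1.I3
cycle 12: W1.I4
cycle 13: W1.I5
cycle 14: W1.I6
cycle 15: W1.I7

Answer: 16 cycles, utilization 15/16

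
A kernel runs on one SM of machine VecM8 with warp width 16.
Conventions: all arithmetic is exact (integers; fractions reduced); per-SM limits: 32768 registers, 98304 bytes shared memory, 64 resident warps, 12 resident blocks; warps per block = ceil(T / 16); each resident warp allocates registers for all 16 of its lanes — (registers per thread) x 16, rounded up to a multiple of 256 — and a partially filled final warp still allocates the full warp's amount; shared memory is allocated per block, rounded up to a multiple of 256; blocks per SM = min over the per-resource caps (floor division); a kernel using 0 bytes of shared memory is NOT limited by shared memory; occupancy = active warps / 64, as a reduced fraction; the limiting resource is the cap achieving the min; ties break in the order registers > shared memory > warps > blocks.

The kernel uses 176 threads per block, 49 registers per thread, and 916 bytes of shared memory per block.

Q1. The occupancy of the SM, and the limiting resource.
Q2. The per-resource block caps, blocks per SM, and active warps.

Answer: occupancy 11/32, limited by registers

registers: 2 blocks
shared memory: 96 blocks
warps: 5 blocks
blocks: 12 blocks

Answer: 2 blocks, 22 active warps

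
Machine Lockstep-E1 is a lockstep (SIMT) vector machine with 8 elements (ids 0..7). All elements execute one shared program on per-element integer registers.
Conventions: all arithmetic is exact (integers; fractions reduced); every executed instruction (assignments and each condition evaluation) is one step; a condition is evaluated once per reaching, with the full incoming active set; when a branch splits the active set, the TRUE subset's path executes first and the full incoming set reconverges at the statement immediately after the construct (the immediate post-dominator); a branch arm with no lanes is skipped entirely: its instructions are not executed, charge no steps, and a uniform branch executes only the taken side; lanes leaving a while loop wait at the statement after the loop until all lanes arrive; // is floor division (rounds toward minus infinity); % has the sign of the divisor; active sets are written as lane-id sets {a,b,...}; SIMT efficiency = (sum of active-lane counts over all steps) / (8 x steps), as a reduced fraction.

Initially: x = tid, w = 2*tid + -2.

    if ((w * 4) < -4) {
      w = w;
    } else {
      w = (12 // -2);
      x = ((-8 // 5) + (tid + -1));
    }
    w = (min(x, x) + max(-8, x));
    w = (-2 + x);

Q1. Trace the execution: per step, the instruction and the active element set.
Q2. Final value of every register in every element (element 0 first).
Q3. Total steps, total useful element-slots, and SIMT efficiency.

step 0: eval ((w * 4) < -4)          {0,1,2,3,4,5,6,7}
step 1: w <- w                       {0}
step 2: w <- (12 // -2)              {1,2,3,4,5,6,7}
step 3: x <- ((-8 // 5) + (tid + -1)) {1,2,3,4,5,6,7}
step 4: w <- (min(x, x) + max(-8, x)) {0,1,2,3,4,5,6,7}
step 5: w <- (-2 + x)                {0,1,2,3,4,5,6,7}

Answer: 6 steps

x: 0,-2,-1,0,1,2,3,4
w: -2,-4,-3,-2,-1,0,1,2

steps = 6; useful = 39; efficiency = 39/48 = 13/16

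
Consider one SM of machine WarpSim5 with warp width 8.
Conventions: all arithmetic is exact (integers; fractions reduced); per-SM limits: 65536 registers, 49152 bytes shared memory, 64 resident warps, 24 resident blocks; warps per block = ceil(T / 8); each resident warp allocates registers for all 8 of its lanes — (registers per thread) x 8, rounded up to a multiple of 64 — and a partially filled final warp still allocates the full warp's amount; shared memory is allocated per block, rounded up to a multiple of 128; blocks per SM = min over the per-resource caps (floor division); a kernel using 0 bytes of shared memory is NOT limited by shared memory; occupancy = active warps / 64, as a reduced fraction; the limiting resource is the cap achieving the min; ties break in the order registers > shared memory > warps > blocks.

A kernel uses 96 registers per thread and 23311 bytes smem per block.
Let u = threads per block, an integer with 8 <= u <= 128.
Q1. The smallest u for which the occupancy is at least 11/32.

Answer: u = 81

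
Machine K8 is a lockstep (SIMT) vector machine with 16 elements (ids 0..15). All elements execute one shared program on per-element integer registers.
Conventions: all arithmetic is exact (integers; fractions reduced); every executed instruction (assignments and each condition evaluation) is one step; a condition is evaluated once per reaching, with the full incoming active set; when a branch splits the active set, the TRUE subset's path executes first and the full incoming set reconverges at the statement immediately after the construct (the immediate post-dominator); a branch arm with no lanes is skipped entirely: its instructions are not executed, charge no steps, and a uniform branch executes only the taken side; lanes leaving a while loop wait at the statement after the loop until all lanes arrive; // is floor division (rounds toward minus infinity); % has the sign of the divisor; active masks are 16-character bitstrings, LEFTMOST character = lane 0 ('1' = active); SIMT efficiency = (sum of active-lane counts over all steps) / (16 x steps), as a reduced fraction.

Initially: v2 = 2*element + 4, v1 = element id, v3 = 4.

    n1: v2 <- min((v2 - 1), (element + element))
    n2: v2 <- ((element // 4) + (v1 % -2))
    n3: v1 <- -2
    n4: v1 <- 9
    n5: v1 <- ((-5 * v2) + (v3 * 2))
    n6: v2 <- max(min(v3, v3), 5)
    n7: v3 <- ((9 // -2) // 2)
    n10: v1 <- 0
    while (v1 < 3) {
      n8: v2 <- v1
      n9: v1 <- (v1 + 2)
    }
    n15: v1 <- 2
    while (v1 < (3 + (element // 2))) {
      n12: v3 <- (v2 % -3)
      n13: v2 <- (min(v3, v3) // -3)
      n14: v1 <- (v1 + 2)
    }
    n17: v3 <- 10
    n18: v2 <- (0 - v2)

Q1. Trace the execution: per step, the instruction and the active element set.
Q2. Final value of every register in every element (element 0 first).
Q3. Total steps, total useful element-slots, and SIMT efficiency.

step 0: v2 <- min((v2 - 1), (element + element)) 1111111111111111
step 1: v2 <- ((element // 4) + (v1 % -2)) 1111111111111111
step 2: v1 <- -2                     1111111111111111
step 3: v1 <- 9                      1111111111111111
step 4: v1 <- ((-5 * v2) + (v3 * 2)) 1111111111111111
step 5: v2 <- max(min(v3, v3), 5)    1111111111111111
step 6: v3 <- ((9 // -2) // 2)       1111111111111111
step 7: v1 <- 0                      1111111111111111
step 8: eval (v1 < 3)                1111111111111111
step 9: v2 <- v1                     1111111111111111
step 10: v1 <- (v1 + 2)               1111111111111111
step 11: eval (v1 < 3)                1111111111111111
step 12: v2 <- v1                     1111111111111111
step 13: v1 <- (v1 + 2)               1111111111111111
step 14: eval (v1 < 3)                1111111111111111
step 15: v1 <- 2                      1111111111111111
step 16: eval (v1 < (3 + (element // 2))) 1111111111111111
step 17: v3 <- (v2 % -3)              1111111111111111
step 18: v2 <- (min(v3, v3) // -3)    1111111111111111
step 19: v1 <- (v1 + 2)               1111111111111111
step 20: eval (v1 < (3 + (element // 2))) 1111111111111111
step 21: v3 <- (v2 % -3)              0000111111111111
step 22: v2 <- (min(v3, v3) // -3)    0000111111111111
step 23: v1 <- (v1 + 2)               0000111111111111
step 24: eval (v1 < (3 + (element // 2))) 0000111111111111
step 25: v3 <- (v2 % -3)              0000000011111111
step 26: v2 <- (min(v3, v3) // -3)    0000000011111111
step 27: v1 <- (v1 + 2)               0000000011111111
step 28: eval (v1 < (3 + (element // 2))) 0000000011111111
step 29: v3 <- (v2 % -3)              0000000000001111
step 30: v2 <- (min(v3, v3) // -3)    0000000000001111
step 31: v1 <- (v1 + 2)               0000000000001111
step 32: eval (v1 < (3 + (element // 2))) 0000000000001111
step 33: v3 <- 10                     1111111111111111
step 34: v2 <- (0 - v2)               1111111111111111

Answer: 35 steps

v2: 0,0,0,0,0,0,0,0,0,0,0,0,0,0,0,0
v1: 4,4,4,4,6,6,6,6,8,8,8,8,10,10,10,10
v3: 10,10,10,10,10,10,10,10,10,10,10,10,10,10,10,10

steps = 35; useful = 464; efficiency = 464/560 = 29/35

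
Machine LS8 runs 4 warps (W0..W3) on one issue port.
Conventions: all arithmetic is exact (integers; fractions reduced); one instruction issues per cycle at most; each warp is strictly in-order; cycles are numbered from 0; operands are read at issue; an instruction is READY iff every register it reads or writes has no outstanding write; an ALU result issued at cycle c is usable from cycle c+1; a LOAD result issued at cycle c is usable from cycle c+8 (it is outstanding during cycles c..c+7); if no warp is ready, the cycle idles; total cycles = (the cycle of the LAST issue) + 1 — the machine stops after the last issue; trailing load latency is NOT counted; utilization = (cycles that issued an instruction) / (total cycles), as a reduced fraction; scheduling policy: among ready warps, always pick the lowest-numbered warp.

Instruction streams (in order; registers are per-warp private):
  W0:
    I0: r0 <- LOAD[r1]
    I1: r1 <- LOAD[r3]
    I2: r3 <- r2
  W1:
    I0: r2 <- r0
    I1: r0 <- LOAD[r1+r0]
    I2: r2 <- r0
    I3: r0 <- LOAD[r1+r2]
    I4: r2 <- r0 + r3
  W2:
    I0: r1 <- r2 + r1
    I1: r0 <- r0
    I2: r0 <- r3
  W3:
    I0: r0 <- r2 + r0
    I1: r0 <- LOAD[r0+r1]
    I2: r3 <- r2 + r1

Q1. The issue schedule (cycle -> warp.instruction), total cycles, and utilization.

cycle 0: W0.I0
cycle 1: W0.I1
cycle 2: W0.I2
cycle 3: W1.I0
cycle 4: W1.I1
cycle 5: W2.I0
cycle 6: W2.I1
cycle 7: W2.I2
cycle 8: W3.I0
cycle 9: W3.I1
cycle 10: W3.I2
cycle 11: idle
cycle 12: W1.I2
cycle 13: W1.I3
cycle 14: idle
cycle 15: idle
cycle 16: idle
cycle 17: idle
cycle 18: idle
cycle 19: idle
cycle 20: idle
cycle 21: W1.I4

Answer: 22 cycles, utilization 7/11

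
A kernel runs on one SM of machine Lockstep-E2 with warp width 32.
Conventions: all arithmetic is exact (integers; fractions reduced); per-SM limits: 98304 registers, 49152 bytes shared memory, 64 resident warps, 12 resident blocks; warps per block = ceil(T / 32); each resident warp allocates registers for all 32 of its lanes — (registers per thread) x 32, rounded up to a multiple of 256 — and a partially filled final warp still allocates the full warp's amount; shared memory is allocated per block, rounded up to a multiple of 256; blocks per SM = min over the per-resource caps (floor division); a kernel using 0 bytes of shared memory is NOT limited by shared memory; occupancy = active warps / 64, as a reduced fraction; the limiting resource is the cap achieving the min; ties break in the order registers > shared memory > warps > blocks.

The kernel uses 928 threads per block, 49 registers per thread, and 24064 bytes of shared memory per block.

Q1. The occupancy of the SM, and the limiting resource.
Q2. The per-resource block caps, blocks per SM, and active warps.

Answer: occupancy 29/64, limited by registers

registers: 1 block
shared memory: 2 blocks
warps: 2 blocks
blocks: 12 blocks

Answer: 1 block, 29 active warps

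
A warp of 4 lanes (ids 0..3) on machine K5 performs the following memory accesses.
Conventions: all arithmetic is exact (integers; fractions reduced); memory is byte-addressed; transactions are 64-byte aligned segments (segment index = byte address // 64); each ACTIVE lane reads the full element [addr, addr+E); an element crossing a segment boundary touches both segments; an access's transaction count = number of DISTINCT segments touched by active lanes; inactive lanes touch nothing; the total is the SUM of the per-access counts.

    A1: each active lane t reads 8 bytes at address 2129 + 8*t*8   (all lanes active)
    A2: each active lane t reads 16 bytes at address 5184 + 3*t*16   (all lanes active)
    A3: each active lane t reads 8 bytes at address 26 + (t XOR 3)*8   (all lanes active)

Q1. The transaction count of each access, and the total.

A1: 4 transactions
A2: 3 transactions
A3: 1 transaction

Answer: 4,3,1; total 8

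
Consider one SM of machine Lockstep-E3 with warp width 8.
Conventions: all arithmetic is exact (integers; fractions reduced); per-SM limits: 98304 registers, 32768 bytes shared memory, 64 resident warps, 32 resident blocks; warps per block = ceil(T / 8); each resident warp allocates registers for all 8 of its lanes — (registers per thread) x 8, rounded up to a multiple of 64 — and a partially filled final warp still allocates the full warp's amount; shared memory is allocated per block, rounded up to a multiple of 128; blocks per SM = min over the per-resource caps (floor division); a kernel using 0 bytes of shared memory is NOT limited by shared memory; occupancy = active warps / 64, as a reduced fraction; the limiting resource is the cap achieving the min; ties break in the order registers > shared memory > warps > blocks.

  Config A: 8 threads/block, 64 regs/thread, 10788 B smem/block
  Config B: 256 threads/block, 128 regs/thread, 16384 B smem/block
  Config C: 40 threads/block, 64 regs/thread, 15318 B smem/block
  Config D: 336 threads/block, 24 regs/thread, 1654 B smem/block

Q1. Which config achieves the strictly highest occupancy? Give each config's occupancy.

occupancies: A 3/64, B 1, C 5/32, D 21/32

Answer: B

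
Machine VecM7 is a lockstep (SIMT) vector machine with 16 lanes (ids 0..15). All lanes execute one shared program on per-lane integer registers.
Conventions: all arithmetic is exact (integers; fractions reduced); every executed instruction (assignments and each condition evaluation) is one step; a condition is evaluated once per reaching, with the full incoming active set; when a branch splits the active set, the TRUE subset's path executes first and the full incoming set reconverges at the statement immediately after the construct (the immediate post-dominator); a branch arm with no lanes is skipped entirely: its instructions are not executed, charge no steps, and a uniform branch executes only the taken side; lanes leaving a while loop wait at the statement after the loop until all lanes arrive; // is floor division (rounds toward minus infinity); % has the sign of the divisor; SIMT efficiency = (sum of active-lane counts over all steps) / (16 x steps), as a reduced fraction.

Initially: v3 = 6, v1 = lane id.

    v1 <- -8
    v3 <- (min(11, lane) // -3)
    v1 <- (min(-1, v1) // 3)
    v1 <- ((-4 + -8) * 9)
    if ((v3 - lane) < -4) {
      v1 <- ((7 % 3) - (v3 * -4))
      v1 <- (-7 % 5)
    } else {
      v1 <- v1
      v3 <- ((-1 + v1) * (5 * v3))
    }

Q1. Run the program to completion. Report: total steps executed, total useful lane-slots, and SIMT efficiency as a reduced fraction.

Answer: 9 steps, 112 useful, 7/9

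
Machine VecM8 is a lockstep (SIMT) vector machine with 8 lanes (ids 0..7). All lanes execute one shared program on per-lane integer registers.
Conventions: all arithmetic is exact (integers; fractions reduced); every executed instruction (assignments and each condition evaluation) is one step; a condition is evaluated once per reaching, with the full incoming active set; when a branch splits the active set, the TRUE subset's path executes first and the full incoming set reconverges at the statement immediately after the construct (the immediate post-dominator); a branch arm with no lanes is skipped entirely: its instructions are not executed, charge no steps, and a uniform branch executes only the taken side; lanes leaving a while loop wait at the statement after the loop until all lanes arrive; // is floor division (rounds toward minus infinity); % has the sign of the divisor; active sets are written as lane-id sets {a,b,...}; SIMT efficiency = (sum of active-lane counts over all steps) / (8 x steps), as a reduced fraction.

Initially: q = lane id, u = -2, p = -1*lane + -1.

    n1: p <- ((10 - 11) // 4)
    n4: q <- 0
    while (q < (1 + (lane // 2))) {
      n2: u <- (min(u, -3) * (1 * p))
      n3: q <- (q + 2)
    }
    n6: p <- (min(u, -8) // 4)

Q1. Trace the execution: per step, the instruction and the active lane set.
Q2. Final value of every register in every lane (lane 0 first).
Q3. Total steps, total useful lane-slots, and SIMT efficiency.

step 0: p <- ((10 - 11) // 4)        {0,1,2,3,4,5,6,7}
step 1: q <- 0                       {0,1,2,3,4,5,6,7}
step 2: eval (q < (1 + (lane // 2))) {0,1,2,3,4,5,6,7}
step 3: u <- (min(u, -3) * (1 * p))  {0,1,2,3,4,5,6,7}
step 4: q <- (q + 2)                 {0,1,2,3,4,5,6,7}
step 5: eval (q < (1 + (lane // 2))) {0,1,2,3,4,5,6,7}
step 6: u <- (min(u, -3) * (1 * p))  {4,5,6,7}
step 7: q <- (q + 2)                 {4,5,6,7}
step 8: eval (q < (1 + (lane // 2))) {4,5,6,7}
step 9: p <- (min(u, -8) // 4)       {0,1,2,3,4,5,6,7}

Answer: 10 steps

q: 2,2,2,2,4,4,4,4
u: 3,3,3,3,3,3,3,3
p: -2,-2,-2,-2,-2,-2,-2,-2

steps = 10; useful = 68; efficiency = 68/80 = 17/20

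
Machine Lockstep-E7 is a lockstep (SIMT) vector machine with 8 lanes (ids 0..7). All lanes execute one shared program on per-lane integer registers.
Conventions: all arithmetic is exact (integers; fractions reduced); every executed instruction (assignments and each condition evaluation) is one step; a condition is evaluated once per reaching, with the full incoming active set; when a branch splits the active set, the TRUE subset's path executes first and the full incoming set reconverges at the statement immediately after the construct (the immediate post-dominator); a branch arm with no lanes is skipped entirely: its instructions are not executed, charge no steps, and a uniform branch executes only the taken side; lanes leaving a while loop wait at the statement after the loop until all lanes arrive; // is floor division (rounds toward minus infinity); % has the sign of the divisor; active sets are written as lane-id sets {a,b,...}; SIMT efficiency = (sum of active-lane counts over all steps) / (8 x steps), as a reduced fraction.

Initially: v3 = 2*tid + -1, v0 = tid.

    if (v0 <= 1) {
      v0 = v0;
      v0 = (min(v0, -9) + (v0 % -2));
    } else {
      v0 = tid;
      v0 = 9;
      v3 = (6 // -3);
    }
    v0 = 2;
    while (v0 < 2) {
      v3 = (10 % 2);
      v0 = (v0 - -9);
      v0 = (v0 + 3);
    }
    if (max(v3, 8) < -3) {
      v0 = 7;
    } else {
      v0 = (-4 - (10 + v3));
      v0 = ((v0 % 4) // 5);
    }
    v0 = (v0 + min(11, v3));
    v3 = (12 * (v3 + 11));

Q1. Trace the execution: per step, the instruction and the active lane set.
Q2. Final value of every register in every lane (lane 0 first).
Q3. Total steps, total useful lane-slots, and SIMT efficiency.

step 0: eval (v0 <= 1)               {0,1,2,3,4,5,6,7}
step 1: v0 <- v0                     {0,1}
step 2: v0 <- (min(v0, -9) + (v0 % -2)) {0,1}
step 3: v0 <- tid                    {2,3,4,5,6,7}
step 4: v0 <- 9                      {2,3,4,5,6,7}
step 5: v3 <- (6 // -3)              {2,3,4,5,6,7}
step 6: v0 <- 2                      {0,1,2,3,4,5,6,7}
step 7: eval (v0 < 2)                {0,1,2,3,4,5,6,7}
step 8: eval (max(v3, 8) < -3)       {0,1,2,3,4,5,6,7}
step 9: v0 <- (-4 - (10 + v3))       {0,1,2,3,4,5,6,7}
step 10: v0 <- ((v0 % 4) // 5)        {0,1,2,3,4,5,6,7}
step 11: v0 <- (v0 + min(11, v3))     {0,1,2,3,4,5,6,7}
step 12: v3 <- (12 * (v3 + 11))       {0,1,2,3,4,5,6,7}

Answer: 13 steps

v3: 120,144,108,108,108,108,108,108
v0: -1,1,-2,-2,-2,-2,-2,-2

steps = 13; useful = 86; efficiency = 86/104 = 43/52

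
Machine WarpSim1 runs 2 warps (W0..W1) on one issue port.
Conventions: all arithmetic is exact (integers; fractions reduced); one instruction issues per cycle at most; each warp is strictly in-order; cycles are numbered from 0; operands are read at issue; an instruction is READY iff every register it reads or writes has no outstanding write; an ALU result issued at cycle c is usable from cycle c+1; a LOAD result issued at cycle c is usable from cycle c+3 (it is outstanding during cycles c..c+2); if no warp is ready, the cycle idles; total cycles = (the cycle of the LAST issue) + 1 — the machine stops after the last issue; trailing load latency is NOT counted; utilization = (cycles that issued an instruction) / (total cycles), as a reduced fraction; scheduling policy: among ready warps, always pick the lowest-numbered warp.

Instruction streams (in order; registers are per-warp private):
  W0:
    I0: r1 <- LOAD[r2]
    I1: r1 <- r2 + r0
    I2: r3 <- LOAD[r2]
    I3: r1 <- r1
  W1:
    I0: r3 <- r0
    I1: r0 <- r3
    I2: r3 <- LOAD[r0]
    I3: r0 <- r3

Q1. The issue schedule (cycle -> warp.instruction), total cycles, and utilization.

cycle 0: W0.I0
cycle 1: W1.I0
cycle 2: W1.I1
cycle 3: W0.I1
cycle 4: W0.I2
cycle 5: W0.I3
cycle 6: W1.I2
cycle 7: idle
cycle 8: idle
cycle 9: W1.I3

Answer: 10 cycles, utilization 4/5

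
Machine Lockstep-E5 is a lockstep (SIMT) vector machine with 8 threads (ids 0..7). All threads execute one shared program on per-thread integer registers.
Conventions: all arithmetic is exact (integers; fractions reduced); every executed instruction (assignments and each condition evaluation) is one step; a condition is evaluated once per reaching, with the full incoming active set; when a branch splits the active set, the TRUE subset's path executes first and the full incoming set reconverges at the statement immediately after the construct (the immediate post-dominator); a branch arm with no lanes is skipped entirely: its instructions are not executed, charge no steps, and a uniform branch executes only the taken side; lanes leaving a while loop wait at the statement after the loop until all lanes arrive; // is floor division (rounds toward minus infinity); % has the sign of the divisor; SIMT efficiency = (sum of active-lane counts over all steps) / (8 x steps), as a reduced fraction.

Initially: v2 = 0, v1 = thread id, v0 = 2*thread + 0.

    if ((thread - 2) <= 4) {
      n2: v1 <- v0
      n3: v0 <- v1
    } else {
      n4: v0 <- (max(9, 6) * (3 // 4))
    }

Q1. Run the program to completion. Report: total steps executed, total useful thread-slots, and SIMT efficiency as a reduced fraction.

Answer: 4 steps, 23 useful, 23/32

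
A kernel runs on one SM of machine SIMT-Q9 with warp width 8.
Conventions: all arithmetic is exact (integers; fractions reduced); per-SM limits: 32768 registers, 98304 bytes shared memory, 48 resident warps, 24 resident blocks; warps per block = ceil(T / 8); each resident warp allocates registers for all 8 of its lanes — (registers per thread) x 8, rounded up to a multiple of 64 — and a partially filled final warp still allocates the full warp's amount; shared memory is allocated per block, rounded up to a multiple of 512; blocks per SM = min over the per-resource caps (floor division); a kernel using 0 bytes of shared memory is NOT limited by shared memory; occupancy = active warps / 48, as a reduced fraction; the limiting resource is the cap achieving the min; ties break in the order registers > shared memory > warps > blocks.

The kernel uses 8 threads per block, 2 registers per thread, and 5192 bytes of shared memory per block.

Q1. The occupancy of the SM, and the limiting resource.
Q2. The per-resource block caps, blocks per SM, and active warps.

Answer: occupancy 17/48, limited by shared memory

registers: 512 blocks
shared memory: 17 blocks
warps: 48 blocks
blocks: 24 blocks

Answer: 17 blocks, 17 active warps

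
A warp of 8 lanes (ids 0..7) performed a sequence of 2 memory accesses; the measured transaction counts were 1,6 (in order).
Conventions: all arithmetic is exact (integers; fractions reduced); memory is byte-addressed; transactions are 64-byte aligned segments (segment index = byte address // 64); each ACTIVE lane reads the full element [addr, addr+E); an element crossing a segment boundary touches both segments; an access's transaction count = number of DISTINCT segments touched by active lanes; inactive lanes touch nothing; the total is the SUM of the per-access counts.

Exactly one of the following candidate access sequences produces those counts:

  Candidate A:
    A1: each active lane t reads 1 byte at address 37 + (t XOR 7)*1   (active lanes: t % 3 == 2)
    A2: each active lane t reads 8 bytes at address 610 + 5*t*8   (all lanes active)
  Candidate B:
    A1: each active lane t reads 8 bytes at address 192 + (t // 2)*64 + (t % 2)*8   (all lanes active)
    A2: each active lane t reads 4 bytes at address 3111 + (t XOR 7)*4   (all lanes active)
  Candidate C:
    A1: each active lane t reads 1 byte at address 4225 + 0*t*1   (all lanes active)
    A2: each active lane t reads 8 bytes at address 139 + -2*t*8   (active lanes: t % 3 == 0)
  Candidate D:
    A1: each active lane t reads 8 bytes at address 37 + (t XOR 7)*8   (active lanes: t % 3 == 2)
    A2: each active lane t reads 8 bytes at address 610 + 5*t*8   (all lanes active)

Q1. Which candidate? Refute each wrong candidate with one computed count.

B: A1 gives 4 transactions, not 1
C: A2 gives 3 transactions, not 6
D: A1 gives 2 transactions, not 1
A: all counts match (1,6)

Answer: A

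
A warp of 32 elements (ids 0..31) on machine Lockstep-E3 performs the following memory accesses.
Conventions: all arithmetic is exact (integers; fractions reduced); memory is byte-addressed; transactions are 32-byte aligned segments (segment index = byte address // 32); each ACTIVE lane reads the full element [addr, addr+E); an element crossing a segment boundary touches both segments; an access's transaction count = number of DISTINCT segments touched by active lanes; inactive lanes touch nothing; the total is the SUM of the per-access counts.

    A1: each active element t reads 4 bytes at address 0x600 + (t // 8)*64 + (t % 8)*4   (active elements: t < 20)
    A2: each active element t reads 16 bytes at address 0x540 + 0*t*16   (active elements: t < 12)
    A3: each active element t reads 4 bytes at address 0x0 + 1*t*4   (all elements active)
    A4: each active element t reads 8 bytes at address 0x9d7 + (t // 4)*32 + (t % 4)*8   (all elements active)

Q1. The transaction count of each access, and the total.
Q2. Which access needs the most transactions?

A1: 3 transactions
A2: 1 transaction
A3: 4 transactions
A4: 9 transactions

Answer: 3,1,4,9; total 17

Answer: A4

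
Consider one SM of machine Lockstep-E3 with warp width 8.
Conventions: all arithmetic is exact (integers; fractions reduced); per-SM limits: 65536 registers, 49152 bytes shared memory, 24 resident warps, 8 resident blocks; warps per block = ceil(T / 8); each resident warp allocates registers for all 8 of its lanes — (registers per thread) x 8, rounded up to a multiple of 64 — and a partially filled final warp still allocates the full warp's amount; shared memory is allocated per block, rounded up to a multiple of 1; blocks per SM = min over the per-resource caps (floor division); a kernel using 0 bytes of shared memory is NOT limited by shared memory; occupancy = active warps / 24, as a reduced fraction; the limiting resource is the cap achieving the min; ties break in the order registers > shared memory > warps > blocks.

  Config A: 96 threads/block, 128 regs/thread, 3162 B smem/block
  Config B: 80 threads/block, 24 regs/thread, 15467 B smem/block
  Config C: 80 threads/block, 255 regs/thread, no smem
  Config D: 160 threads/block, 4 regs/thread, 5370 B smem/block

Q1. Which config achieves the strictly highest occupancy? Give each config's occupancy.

occupancies: A 1, B 5/6, C 5/6, D 5/6

Answer: A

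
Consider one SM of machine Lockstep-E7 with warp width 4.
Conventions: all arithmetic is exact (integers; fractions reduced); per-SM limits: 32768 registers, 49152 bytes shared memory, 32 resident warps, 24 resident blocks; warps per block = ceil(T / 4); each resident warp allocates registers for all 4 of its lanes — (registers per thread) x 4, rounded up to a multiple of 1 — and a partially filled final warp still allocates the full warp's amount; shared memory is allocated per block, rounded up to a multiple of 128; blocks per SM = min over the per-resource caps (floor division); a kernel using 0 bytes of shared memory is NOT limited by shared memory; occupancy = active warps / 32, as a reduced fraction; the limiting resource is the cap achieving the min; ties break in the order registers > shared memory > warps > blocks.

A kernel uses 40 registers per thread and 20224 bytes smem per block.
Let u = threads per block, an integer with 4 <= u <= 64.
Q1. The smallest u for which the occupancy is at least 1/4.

Answer: u = 13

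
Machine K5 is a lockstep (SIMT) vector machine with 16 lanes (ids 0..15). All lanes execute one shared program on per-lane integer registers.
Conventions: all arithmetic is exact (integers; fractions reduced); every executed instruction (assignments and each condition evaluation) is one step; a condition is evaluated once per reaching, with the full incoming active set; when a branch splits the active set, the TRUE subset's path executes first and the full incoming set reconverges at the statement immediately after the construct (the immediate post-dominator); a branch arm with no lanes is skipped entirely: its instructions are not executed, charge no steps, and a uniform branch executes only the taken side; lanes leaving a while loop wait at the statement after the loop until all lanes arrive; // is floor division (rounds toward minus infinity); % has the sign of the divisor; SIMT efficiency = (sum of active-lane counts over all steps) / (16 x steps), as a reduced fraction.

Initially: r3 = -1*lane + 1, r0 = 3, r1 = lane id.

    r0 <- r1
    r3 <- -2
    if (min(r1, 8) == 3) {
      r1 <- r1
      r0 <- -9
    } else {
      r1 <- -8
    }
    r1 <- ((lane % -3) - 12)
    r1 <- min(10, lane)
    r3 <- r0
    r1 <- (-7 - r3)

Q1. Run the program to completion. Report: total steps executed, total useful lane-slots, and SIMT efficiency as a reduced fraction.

Answer: 10 steps, 129 useful, 129/160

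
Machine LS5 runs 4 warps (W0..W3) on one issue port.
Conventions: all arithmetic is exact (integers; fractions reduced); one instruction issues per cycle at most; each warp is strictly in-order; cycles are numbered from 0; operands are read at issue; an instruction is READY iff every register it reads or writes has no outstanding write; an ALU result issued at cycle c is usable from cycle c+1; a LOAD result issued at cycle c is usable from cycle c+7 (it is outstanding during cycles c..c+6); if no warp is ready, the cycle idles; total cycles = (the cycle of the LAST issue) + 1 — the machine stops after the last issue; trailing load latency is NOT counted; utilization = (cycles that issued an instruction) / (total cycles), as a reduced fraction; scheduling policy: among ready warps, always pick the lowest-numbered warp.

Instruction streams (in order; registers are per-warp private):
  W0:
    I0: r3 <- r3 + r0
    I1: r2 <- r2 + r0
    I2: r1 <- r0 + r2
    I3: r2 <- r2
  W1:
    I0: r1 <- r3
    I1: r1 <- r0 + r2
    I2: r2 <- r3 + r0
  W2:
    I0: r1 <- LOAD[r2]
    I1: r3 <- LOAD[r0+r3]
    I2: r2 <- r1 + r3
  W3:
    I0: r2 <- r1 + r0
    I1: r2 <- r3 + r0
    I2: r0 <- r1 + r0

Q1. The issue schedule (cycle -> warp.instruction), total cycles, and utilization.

cycle 0: W0.I0
cycle 1: W0.I1
cycle 2: W0.I2
cycle 3: W0.I3
cycle 4: W1.I0
cycle 5: W1.I1
cycle 6: W1.I2
cycle 7: W2.I0
cycle 8: W2.I1
cycle 9: W3.I0
cycle 10: W3.I1
cycle 11: W3.I2
cycle 12: idle
cycle 13: idle
cycle 14: idle
cycle 15: W2.I2

Answer: 16 cycles, utilization 13/16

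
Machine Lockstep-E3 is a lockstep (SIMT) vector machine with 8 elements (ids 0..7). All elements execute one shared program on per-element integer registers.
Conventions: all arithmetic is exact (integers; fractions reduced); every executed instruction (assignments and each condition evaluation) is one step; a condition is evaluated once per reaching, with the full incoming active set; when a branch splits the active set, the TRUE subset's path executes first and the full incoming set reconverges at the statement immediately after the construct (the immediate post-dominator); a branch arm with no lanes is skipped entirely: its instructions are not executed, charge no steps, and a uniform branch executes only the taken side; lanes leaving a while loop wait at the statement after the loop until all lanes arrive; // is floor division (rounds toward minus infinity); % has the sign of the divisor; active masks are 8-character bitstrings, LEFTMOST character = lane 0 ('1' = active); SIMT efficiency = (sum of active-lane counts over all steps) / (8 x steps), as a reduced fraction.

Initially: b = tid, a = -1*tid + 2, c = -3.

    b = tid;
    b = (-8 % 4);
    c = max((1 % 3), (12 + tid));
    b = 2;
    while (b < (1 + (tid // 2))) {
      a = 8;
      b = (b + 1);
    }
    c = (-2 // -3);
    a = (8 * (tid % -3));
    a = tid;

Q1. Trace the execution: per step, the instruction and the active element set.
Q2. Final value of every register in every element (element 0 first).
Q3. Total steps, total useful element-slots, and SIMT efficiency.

step 0: b <- tid                     11111111
step 1: b <- (-8 % 4)                11111111
step 2: c <- max((1 % 3), (12 + tid)) 11111111
step 3: b <- 2                       11111111
step 4: eval (b < (1 + (tid // 2)))  11111111
step 5: a <- 8                       00001111
step 6: b <- (b + 1)                 00001111
step 7: eval (b < (1 + (tid // 2)))  00001111
step 8: a <- 8                       00000011
step 9: b <- (b + 1)                 00000011
step 10: eval (b < (1 + (tid // 2)))  00000011
step 11: c <- (-2 // -3)              11111111
step 12: a <- (8 * (tid % -3))        11111111
step 13: a <- tid                     11111111

Answer: 14 steps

b: 2,2,2,2,3,3,4,4
a: 0,1,2,3,4,5,6,7
c: 0,0,0,0,0,0,0,0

steps = 14; useful = 82; efficiency = 82/112 = 41/56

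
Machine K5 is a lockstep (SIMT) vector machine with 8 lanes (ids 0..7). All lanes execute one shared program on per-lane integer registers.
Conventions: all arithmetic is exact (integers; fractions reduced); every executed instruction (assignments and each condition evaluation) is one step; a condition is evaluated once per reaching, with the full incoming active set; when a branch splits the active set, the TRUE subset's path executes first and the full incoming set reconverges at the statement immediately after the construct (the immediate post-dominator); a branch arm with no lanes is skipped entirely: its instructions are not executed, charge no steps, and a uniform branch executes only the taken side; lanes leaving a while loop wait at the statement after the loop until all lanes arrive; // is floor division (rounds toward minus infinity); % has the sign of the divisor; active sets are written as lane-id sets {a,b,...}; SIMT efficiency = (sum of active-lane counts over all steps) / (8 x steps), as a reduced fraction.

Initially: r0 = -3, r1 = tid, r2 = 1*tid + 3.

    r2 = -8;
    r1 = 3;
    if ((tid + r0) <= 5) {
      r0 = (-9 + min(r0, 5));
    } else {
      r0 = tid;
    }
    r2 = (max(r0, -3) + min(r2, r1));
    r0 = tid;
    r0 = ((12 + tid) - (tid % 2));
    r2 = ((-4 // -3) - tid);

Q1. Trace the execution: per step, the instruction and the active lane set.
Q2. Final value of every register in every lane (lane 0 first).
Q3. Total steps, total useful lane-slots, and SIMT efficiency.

step 0: r2 <- -8                     {0,1,2,3,4,5,6,7}
step 1: r1 <- 3                      {0,1,2,3,4,5,6,7}
step 2: eval ((tid + r0) <= 5)       {0,1,2,3,4,5,6,7}
step 3: r0 <- (-9 + min(r0, 5))      {0,1,2,3,4,5,6,7}
step 4: r2 <- (max(r0, -3) + min(r2, r1)) {0,1,2,3,4,5,6,7}
step 5: r0 <- tid                    {0,1,2,3,4,5,6,7}
step 6: r0 <- ((12 + tid) - (tid % 2)) {0,1,2,3,4,5,6,7}
step 7: r2 <- ((-4 // -3) - tid)     {0,1,2,3,4,5,6,7}

Answer: 8 steps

r0: 12,12,14,14,16,16,18,18
r1: 3,3,3,3,3,3,3,3
r2: 1,0,-1,-2,-3,-4,-5,-6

steps = 8; useful = 64; efficiency = 64/64 = 1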